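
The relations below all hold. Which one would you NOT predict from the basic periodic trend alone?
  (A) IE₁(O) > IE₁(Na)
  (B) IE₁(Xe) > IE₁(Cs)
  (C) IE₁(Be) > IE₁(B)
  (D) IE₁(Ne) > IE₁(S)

The general trend: first ionisation energy increases across a period and decreases down a group.
(A) O (period 2, group 16) vs Na (period 3, group 1): the stated order agrees with the simple trend.
(B) Xe (period 5, group 18) vs Cs (period 6, group 1): the stated order agrees with the simple trend.
(C) Be (period 2, group 2) vs B (period 2, group 13): the stated order contradicts the simple trend.
(D) Ne (period 2, group 18) vs S (period 3, group 16): the stated order agrees with the simple trend.
The exception is (C): removing B's lone 2p electron is easier than breaking Be's filled 2s².

(C)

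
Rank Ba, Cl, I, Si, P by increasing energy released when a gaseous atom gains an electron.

Ba < P < Si < I < Cl

Si is in period 3, group 14; P is in period 3, group 15; Cl is in period 3, group 17; I is in period 5, group 17; Ba is in period 6, group 2.
EA tends to increase across a period and decrease down a group, though the pattern is less regular than for IE or radius.
Neither a single period nor a single group — weigh both effects.
P > Ba: relative to Ba, both the across-period and down-group shifts push P's electron affinity up.
Si > P: this pair runs against the simple trend — see the exception note.
I > Si: the two effects oppose for this pair; the across-period effect wins (295 vs 134 kJ/mol).
Cl > I: they share group 17; the group trend gives Cl the larger value.
Note the exception: Si has a higher electron affinity than P, contrary to the simple trend — adding an electron to P's half-filled 3p³ is unfavourable, so Si (3p²) has the more exothermic EA.
For reference (kJ/mol): Si 134, P 72, Cl 349, I 295, Ba 14.
So from lowest to highest: Ba < P < Si < I < Cl.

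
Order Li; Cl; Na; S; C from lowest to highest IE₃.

S < Cl < C < Na < Li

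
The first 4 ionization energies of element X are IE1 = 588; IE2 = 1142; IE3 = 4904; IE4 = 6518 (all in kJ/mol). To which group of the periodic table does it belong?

Group 2

Look for the largest jump between consecutive ionization energies: IE3/IE2 ≈ 4.3, far larger than any earlier ratio.
That jump marks the point where a core electron is being removed. So the atom has 2 valence electrons.
A main-group element with 2 valence electrons is in group 2.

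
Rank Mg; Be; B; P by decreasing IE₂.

Consider each +1 ion: Mg⁺ still has 1 valence electron; Be⁺ still has 1 valence electron; B⁺ still has 2 valence electrons; P⁺ still has 4 valence electrons.
All are still removing valence electrons, so compare the +1 ions as you would atoms: IE_2 generally rises across a period (higher Z_eff) and falls down a group (larger shell), subject to the usual subshell exceptions.
Valence configurations: Mg⁺ [Ne]3s¹, Be⁺ [He]2s¹, B⁺ [He]2s², P⁺ [Ne]3s²3p².
Tabulated IE_2 (kJ/mol): Mg 1451, Be 1757, B 2427, P 1907.
Putting it together, IE_2: Mg < Be < P < B.

B > P > Be > Mg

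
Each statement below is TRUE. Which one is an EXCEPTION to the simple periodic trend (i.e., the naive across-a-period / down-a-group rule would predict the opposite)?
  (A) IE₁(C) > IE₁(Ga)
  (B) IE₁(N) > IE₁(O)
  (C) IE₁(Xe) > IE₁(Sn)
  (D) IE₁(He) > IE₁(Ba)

(B)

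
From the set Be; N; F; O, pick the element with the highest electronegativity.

F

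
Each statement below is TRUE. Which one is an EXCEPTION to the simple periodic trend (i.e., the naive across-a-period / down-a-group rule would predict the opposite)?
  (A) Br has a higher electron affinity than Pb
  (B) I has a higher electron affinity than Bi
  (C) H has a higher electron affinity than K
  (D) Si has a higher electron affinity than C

The general trend: electron affinity increases across a period and decreases down a group.
(A) Br (period 4, group 17) vs Pb (period 6, group 14): the stated order agrees with the simple trend.
(B) I (period 5, group 17) vs Bi (period 6, group 15): the stated order agrees with the simple trend.
(C) H (period 1, group 1) vs K (period 4, group 1): the stated order agrees with the simple trend.
(D) Si (period 3, group 14) vs C (period 2, group 14): the stated order contradicts the simple trend.
The exception is (D): Si's larger, more diffuse 3p orbitals accept an added electron slightly more readily than C's compact 2p.

(D)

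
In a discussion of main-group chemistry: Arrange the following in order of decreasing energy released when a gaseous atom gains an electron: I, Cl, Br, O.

Cl > Br > I > O

O is in period 2, group 16; Cl is in period 3, group 17; Br is in period 4, group 17; I is in period 5, group 17.
Adding an electron releases more energy for atoms nearer the top right (short of the noble gases).
These span different periods and groups, so the two trends combine.
I > O: period and group pull opposite ways; the across-period shift dominates (295 vs 141 kJ/mol).
Br > I: Br sits above I in group 17, so the down-group effect alone puts Br higher.
Cl > Br: they share group 17; the group trend gives Cl the larger value.
Approximate values (kJ/mol): O 141, Cl 349, Br 325, I 295.
So from highest to lowest: Cl > Br > I > O.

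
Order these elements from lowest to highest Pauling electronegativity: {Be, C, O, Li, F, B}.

Li is in period 2, group 1; Be is in period 2, group 2; B is in period 2, group 13; C is in period 2, group 14; O is in period 2, group 16; F is in period 2, group 17.
EN rises left→right (higher Z_eff, smaller atoms) and falls top→bottom (larger, more shielded atoms).
All lie in period 2, so electronegativity increases left to right.
So from lowest to highest: Li < Be < B < C < O < F.

Li, Be, B, C, O, F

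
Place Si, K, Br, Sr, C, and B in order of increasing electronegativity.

K < Sr < Si < B < C < Br

Atoms toward the upper right of the periodic table pull bonding electrons most strongly.
Neither a single period nor a single group — weigh both effects.
Sr > K: the two effects oppose for this pair; the across-period effect wins (0.95 vs 0.82).
Si > Sr: both effects reinforce here, so Si is clearly the higher of the two.
B > Si: the two effects oppose for this pair; the down-group effect wins (2.04 vs 1.90).
C > B: C lies to the right of B in period 2, so the across-period effect alone puts C higher.
Br > C: period and group pull opposite ways; the across-period shift dominates (2.96 vs 2.55).
For reference (Pauling): B 2.04, C 2.55, Si 1.90, K 0.82, Br 2.96, Sr 0.95.
So from lowest to highest: K < Sr < Si < B < C < Br.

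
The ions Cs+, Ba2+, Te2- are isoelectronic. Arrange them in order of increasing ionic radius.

Ba2+ < Cs+ < Te2-

All of these have 54 electrons, so size is governed by nuclear charge alone: the more protons, the stronger the pull on the same electron cloud, and the smaller the ion.
Nuclear charges: Ba2+ (Z=56), Cs+ (Z=55), Te2- (Z=52).
Smallest to largest: Ba2+ < Cs+ < Te2-.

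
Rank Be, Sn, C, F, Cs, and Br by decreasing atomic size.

Be is in period 2, group 2; C is in period 2, group 14; F is in period 2, group 17; Br is in period 4, group 17; Sn is in period 5, group 14; Cs is in period 6, group 1.
Moving right in a period, electrons are added to the same shell under a stronger nuclear pull, so atoms get smaller; moving down, a new shell is opened and atoms get larger.
Neither a single period nor a single group — weigh both effects.
C > F: C lies to the left of F in period 2, so the across-period effect alone puts C larger.
Be > C: both are in period 2; the period trend gives Be the larger value.
Br > Be: period and group pull opposite ways; the down-group shift dominates (114 vs 102 pm).
Sn > Br: relative to Br, both the across-period and down-group shifts push Sn's atomic radius up.
Cs > Sn: both effects reinforce here, so Cs is clearly the larger of the two.
Tabulated atomic radius (pm): Be 102, C 75, F 64, Br 114, Sn 140, Cs 232.
So from largest to smallest: Cs > Sn > Br > Be > C > F.

Cs > Sn > Br > Be > C > F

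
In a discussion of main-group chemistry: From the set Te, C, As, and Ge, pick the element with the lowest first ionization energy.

Ge

C is in period 2, group 14; Ge is in period 4, group 14; As is in period 4, group 15; Te is in period 5, group 16.
IE₁ increases left→right with effective nuclear charge and decreases top→bottom as the valence shell moves farther out.
Here both period and group differ, so the two effects have to be weighed against each other.
Te > Ge: period and group pull opposite ways; the across-period shift dominates (869 vs 762 kJ/mol).
As > Te: period and group pull opposite ways; the down-group shift dominates (947 vs 869 kJ/mol).
C > As: period and group pull opposite ways; the down-group shift dominates (1086 vs 947 kJ/mol).
Tabulated first ionization energy (kJ/mol): C 1086, Ge 762, As 947, Te 869.
The lowest first ionization energy among these belongs to Ge.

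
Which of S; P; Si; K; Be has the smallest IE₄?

Si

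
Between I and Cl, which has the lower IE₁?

Cl is in period 3, group 17; I is in period 5, group 17.
IE₁ increases left→right with effective nuclear charge and decreases top→bottom as the valence shell moves farther out.
All are in group 17, so first ionization energy increases up the group.
So I has the lower IE₁ (I < Cl).

I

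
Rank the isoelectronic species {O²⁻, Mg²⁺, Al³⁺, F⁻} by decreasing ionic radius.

All of these have 10 electrons, so size is governed by nuclear charge alone: the more protons, the stronger the pull on the same electron cloud, and the smaller the ion.
Nuclear charges: Al³⁺ (Z=13), Mg²⁺ (Z=12), F⁻ (Z=9), O²⁻ (Z=8).
Largest to smallest: O²⁻ > F⁻ > Mg²⁺ > Al³⁺.

O²⁻ > F⁻ > Mg²⁺ > Al³⁺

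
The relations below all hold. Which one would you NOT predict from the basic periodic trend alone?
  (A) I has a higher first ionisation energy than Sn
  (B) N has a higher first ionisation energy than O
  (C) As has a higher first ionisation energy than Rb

(B)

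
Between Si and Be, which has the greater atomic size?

Atomic radius shrinks across a period as nuclear charge pulls the same shell inward, and grows down a group as new shells are added.
Neither a single period nor a single group — weigh both effects.
Si > Be: period and group pull opposite ways; the down-group shift dominates (116 vs 102 pm).
For reference (pm): Be 102, Si 116.
So Si has the greater atomic size (Si > Be).

Si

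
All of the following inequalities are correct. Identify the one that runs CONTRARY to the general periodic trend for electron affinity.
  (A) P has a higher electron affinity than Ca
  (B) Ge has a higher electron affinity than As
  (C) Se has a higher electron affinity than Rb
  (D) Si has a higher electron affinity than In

(B)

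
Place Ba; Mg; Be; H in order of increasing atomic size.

H, Be, Mg, Ba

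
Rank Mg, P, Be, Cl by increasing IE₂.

The second ionization energy removes an electron from the +1 ion. For each element: Mg⁺ still has 1 valence electron; P⁺ still has 4 valence electrons; Be⁺ still has 1 valence electron; Cl⁺ still has 6 valence electrons.
All are still removing valence electrons, so compare the +1 ions as you would atoms: IE_2 generally rises across a period (higher Z_eff) and falls down a group (larger shell), subject to the usual subshell exceptions.
Valence configurations: Mg⁺ [Ne]3s¹, P⁺ [Ne]3s²3p², Be⁺ [He]2s¹, Cl⁺ [Ne]3s²3p⁴.
The numbers (kJ/mol): Mg 1451, P 1907, Be 1757, Cl 2298.
Hence IE_2: Mg < Be < P < Cl.

Mg < Be < P < Cl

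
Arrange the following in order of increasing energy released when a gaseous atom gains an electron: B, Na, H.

B < Na < H

H is in period 1, group 1; B is in period 2, group 13; Na is in period 3, group 1.
Adding an electron releases more energy for atoms nearer the top right (short of the noble gases).
Here both period and group differ, so the two effects have to be weighed against each other.
Na > B: this pair runs against the simple trend — see the exception note.
H > Na: they share group 1; the group trend gives H the larger value.
Note the exception: Na has a higher electron affinity than B, contrary to the simple trend — B's ns²np¹ configuration gives only a small electron affinity — the sparsely filled np subshell binds an added electron weakly.
Tabulated electron affinity (kJ/mol): H 73, B 27, Na 53.
So from lowest to highest: B < Na < H.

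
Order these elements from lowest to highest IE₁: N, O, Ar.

O, N, Ar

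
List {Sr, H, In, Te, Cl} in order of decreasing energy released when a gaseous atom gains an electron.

H is in period 1, group 1; Cl is in period 3, group 17; Sr is in period 5, group 2; In is in period 5, group 13; Te is in period 5, group 16.
EA tends to increase across a period and decrease down a group, though the pattern is less regular than for IE or radius.
These span different periods and groups, so the two trends combine.
In > Sr: both are in period 5; the period trend gives In the larger value.
H > In: the two effects oppose for this pair; the down-group effect wins (73 vs 29 kJ/mol).
Te > H: period and group pull opposite ways; the across-period shift dominates (190 vs 73 kJ/mol).
Cl > Te: both effects reinforce here, so Cl is clearly the higher of the two.
Approximate values (kJ/mol): H 73, Cl 349, Sr 5, In 29, Te 190.
So from highest to lowest: Cl > Te > H > In > Sr.

Cl > Te > H > In > Sr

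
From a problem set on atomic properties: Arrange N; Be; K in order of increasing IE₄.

K, N, Be

Consider each +3 ion: N³⁺ still has 2 valence electrons; Be³⁺ is already 1 electron into the core; K³⁺ is already 2 electrons into the core.
Usually core removal costs more than valence removal, but here the competition is close: a tightly held n=2 valence electron can cost more to remove than an n=3 core electron, so the actual values have to decide it.
Approximate IE_4 values (kJ/mol): N 7475, Be 21007, K 5877.
Putting it together, IE_4: K < N < Be.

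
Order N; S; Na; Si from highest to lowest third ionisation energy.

Na, N, S, Si

Consider each +2 ion: N²⁺ still has 3 valence electrons; S²⁺ still has 4 valence electrons; Na²⁺ is already 1 electron into the core; Si²⁺ still has 2 valence electrons.
Core electrons are held far more tightly than valence electrons, so Na tops the IE_3 order.
Valence configurations: N²⁺ [He]2s²2p¹, S²⁺ [Ne]3s²3p², Si²⁺ [Ne]3s².
Approximate IE_3 values (kJ/mol): N 4578, S 3357, Na 6910, Si 3232.
Hence IE_3: Si < S < N < Na.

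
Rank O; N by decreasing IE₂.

The second ionization energy removes an electron from the +1 ion. For each element: O⁺ still has 5 valence electrons; N⁺ still has 4 valence electrons.
All are still removing valence electrons, so compare the +1 ions as you would atoms: IE_2 generally rises across a period (higher Z_eff) and falls down a group (larger shell), subject to the usual subshell exceptions.
Valence configurations: O⁺ [He]2s²2p³, N⁺ [He]2s²2p².
Tabulated IE_2 (kJ/mol): O 3388, N 2856.
Overall IE_2 order: N < O.

O, N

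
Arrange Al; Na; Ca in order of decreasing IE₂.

Na > Al > Ca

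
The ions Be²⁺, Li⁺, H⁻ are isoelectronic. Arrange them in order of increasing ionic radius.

All of these have 2 electrons, so size is governed by nuclear charge alone: the more protons, the stronger the pull on the same electron cloud, and the smaller the ion.
Nuclear charges: Be²⁺ (Z=4), Li⁺ (Z=3), H⁻ (Z=1).
Smallest to largest: Be²⁺ < Li⁺ < H⁻.

Be²⁺ < Li⁺ < H⁻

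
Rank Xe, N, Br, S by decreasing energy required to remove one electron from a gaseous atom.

N is in period 2, group 15; S is in period 3, group 16; Br is in period 4, group 17; Xe is in period 5, group 18.
First ionization energy rises across a period (greater Z_eff holds electrons more tightly) and falls down a group (valence electrons are farther from the nucleus).
These sit on a diagonal, where the across-period and down-group effects partly cancel.
Br > S: period and group pull opposite ways; the across-period shift dominates (1140 vs 1000 kJ/mol).
Xe > Br: period and group pull opposite ways; the across-period shift dominates (1170 vs 1140 kJ/mol).
N > Xe: the two effects oppose for this pair; the down-group effect wins (1402 vs 1170 kJ/mol).
For reference (kJ/mol): N 1402, S 1000, Br 1140, Xe 1170.
So from highest to lowest: N > Xe > Br > S.

N > Xe > Br > S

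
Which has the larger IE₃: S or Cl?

Cl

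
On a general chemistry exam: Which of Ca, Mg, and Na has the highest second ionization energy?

The second ionization energy removes an electron from the +1 ion. For each element: Ca⁺ still has 1 valence electron; Mg⁺ still has 1 valence electron; Na⁺ is the bare [Ne] core.
Pulling an electron out of a noble-gas core costs far more than removing a remaining valence electron, so Na sits at the high end of IE_2.
Valence configurations: Ca⁺ [Ar]4s¹, Mg⁺ [Ne]3s¹.
Tabulated IE_2 (kJ/mol): Ca 1145, Mg 1451, Na 4562.
Overall IE_2 order: Ca < Mg < Na.

Na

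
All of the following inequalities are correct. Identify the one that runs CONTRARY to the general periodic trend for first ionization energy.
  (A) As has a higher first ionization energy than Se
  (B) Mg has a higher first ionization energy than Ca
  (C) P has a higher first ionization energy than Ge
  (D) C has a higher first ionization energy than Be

(A)

The general trend: first ionization energy increases across a period and decreases down a group.
(A) As (period 4, group 15) vs Se (period 4, group 16): the stated order contradicts the simple trend.
(B) Mg (period 3, group 2) vs Ca (period 4, group 2): the stated order agrees with the simple trend.
(C) P (period 3, group 15) vs Ge (period 4, group 14): the stated order agrees with the simple trend.
(D) C (period 2, group 14) vs Be (period 2, group 2): the stated order agrees with the simple trend.
The exception is (A): Se (4p⁴) ionizes more easily than half-filled As (4p³).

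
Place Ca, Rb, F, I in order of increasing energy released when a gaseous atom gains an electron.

Ca < Rb < I < F

F is in period 2, group 17; Ca is in period 4, group 2; Rb is in period 5, group 1; I is in period 5, group 17.
Adding an electron releases more energy for atoms nearer the top right (short of the noble gases).
These span different periods and groups, so the two trends combine.
Rb > Ca: this pair runs against the simple trend — see the exception note.
I > Rb: I lies to the right of Rb in period 5, so the across-period effect alone puts I higher.
F > I: F sits above I in group 17, so the down-group effect alone puts F higher.
Note the exception: Rb has a higher electron affinity than Ca, contrary to the simple trend — adding an electron to Ca (ns²) has to open a new, higher-energy np subshell, which is unfavourable.
Approximate values (kJ/mol): F 328, Ca 2, Rb 47, I 295.
So from lowest to highest: Ca < Rb < I < F.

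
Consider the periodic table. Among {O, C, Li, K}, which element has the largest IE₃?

Li

IE_3 is the cost of taking one more electron from the +2 cation: O²⁺ still has 4 valence electrons; C²⁺ still has 2 valence electrons; Li²⁺ is already 1 electron into the core; K²⁺ is already 1 electron into the core.
Usually core removal costs more than valence removal, but here the competition is close: a tightly held n=2 valence electron can cost more to remove than an n=3 core electron, so the actual values have to decide it.
Valence configurations: O²⁺ [He]2s²2p², C²⁺ [He]2s².
The numbers (kJ/mol): O 5300, C 4620, Li 11815, K 4420.
Putting it together, IE_3: K < C < O < Li.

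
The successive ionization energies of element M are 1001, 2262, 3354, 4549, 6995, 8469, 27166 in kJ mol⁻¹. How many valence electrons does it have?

6

Look for the largest jump between consecutive ionization energies: IE7/IE6 ≈ 3.2, far larger than any earlier ratio.
That jump marks the point where a core electron is being removed. So the atom has 6 valence electrons.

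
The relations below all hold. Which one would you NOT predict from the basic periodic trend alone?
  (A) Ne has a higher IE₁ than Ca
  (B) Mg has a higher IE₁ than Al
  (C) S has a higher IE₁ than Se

(B)

The general trend: IE₁ increases across a period and decreases down a group.
(A) Ne (period 2, group 18) vs Ca (period 4, group 2): the stated order agrees with the simple trend.
(B) Mg (period 3, group 2) vs Al (period 3, group 13): the stated order contradicts the simple trend.
(C) S (period 3, group 16) vs Se (period 4, group 16): the stated order agrees with the simple trend.
The exception is (B): Al's single 3p electron is easier to remove than one from Mg's filled 3s².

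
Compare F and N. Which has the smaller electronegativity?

N

N is in period 2, group 15; F is in period 2, group 17.
Electronegativity increases across a period and decreases down a group, tracking effective nuclear charge and atomic size.
All lie in period 2, so electronegativity increases left to right.
So N has the smaller electronegativity (N < F).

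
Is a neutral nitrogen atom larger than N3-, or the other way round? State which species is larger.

N3-

Forming N3- adds 3 electrons to N. More electron–electron repulsion in the same shell, with unchanged nuclear charge, lets the cloud expand.
An anion is larger than its parent atom: N3- > N.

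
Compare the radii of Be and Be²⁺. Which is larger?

Forming Be²⁺ removes 2 electrons from Be. Fewer electrons for the same nuclear charge means less shielding and a higher Z_eff on the remaining electrons, and for main-group metals the entire outer shell is lost.
A cation is smaller than its parent atom: Be²⁺ < Be.

Be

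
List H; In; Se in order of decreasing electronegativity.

H is in period 1, group 1; Se is in period 4, group 16; In is in period 5, group 13.
Smaller atoms with higher effective nuclear charge are more electronegative.
Neither a single period nor a single group — weigh both effects.
H > In: period and group pull opposite ways; the down-group shift dominates (2.20 vs 1.78).
Se > H: period and group pull opposite ways; the across-period shift dominates (2.55 vs 2.20).
Approximate values (Pauling): H 2.20, Se 2.55, In 1.78.
So from highest to lowest: Se > H > In.

Se, H, In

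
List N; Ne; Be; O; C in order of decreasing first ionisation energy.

Be is in period 2, group 2; C is in period 2, group 14; N is in period 2, group 15; O is in period 2, group 16; Ne is in period 2, group 18.
Across a period the outer electron is held more tightly (higher IE₁); down a group it sits in a higher shell, more shielded, and comes off more easily.
All lie in period 2; the across-period trend (first ionization energy increases left to right) applies, with the exception below.
Note the exception: N has a higher first ionization energy than O, contrary to the simple trend — pairing an electron in O's 2p⁴ costs repulsion energy, so O ionizes more easily than half-filled N (2p³).
Tabulated first ionization energy (kJ/mol): Be 900, C 1086, N 1402, O 1314, Ne 2081.
So from highest to lowest: Ne > N > O > C > Be.

Ne > N > O > C > Be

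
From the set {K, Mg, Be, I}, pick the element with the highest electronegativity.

I

EN rises left→right (higher Z_eff, smaller atoms) and falls top→bottom (larger, more shielded atoms).
These span different periods and groups, so the two trends combine.
Mg > K: relative to K, both the across-period and down-group shifts push Mg's electronegativity up.
Be > Mg: they share group 2; the group trend gives Be the larger value.
I > Be: period and group pull opposite ways; the across-period shift dominates (2.66 vs 1.57).
Approximate values (Pauling): Be 1.57, Mg 1.31, K 0.82, I 2.66.
The highest electronegativity among these belongs to I.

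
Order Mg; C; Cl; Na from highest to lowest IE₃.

Consider each +2 ion: Mg²⁺ is the bare [Ne] core; C²⁺ still has 2 valence electrons; Cl²⁺ still has 5 valence electrons; Na²⁺ is already 1 electron into the core.
Core electrons are held far more tightly than valence electrons, so Na and Mg top the IE_3 order.
Valence configurations: C²⁺ [He]2s², Cl²⁺ [Ne]3s²3p³.
Approximate IE_3 values (kJ/mol): Mg 7733, C 4620, Cl 3822, Na 6910.
Hence IE_3: Cl < C < Na < Mg.

Mg > Na > C > Cl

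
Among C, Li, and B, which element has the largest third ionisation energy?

Consider each +2 ion: C²⁺ still has 2 valence electrons; Li²⁺ is already 1 electron into the core; B²⁺ still has 1 valence electron.
Pulling an electron out of a noble-gas core costs far more than removing a remaining valence electron, so Li sits at the high end of IE_3.
Valence configurations: C²⁺ [He]2s², B²⁺ [He]2s¹.
Approximate IE_3 values (kJ/mol): C 4620, Li 11815, B 3660.
Overall IE_3 order: B < C < Li.

Li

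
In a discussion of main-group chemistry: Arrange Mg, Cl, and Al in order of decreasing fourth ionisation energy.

After 3 electrons have been removed, what remains? Mg³⁺ is already 1 electron into the core; Cl³⁺ still has 4 valence electrons; Al³⁺ is the bare [Ne] core.
Breaking into a closed-shell core is much more expensive than removing a leftover valence electron — Mg and Al have the largest IE_4 here.
The numbers (kJ/mol): Mg 10543, Cl 5159, Al 11577.
Putting it together, IE_4: Cl < Mg < Al.

Al > Mg > Cl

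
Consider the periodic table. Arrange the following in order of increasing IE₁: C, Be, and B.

Be is in period 2, group 2; B is in period 2, group 13; C is in period 2, group 14.
First ionization energy rises across a period (greater Z_eff holds electrons more tightly) and falls down a group (valence electrons are farther from the nucleus).
All lie in period 2; the across-period trend (first ionization energy increases left to right) applies, with the exception below.
Note the exception: Be has a higher first ionization energy than B, contrary to the simple trend — removing B's lone 2p electron is easier than breaking Be's filled 2s².
Tabulated first ionization energy (kJ/mol): Be 900, B 801, C 1086.
So from lowest to highest: B < Be < C.

B < Be < C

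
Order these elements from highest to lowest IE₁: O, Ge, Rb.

O is in period 2, group 16; Ge is in period 4, group 14; Rb is in period 5, group 1.
IE₁ increases left→right with effective nuclear charge and decreases top→bottom as the valence shell moves farther out.
Neither a single period nor a single group — weigh both effects.
Ge > Rb: both effects reinforce here, so Ge is clearly the higher of the two.
O > Ge: both effects reinforce here, so O is clearly the higher of the two.
Approximate values (kJ/mol): O 1314, Ge 762, Rb 403.
So from highest to lowest: O > Ge > Rb.

O > Ge > Rb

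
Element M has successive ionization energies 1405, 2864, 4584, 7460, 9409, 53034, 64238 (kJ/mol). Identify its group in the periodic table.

Group 15

Look for the largest jump between consecutive ionization energies: IE6/IE5 ≈ 5.6, far larger than any earlier ratio.
That jump marks the point where a core electron is being removed. So the atom has 5 valence electrons.
A main-group element with 5 valence electrons is in group 15.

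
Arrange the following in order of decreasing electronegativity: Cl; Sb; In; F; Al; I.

F > Cl > I > Sb > In > Al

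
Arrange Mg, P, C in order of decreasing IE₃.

The third ionization energy removes an electron from the +2 ion. For each element: Mg²⁺ is the bare [Ne] core; P²⁺ still has 3 valence electrons; C²⁺ still has 2 valence electrons.
Pulling an electron out of a noble-gas core costs far more than removing a remaining valence electron, so Mg sits at the high end of IE_3.
Valence configurations: P²⁺ [Ne]3s²3p¹, C²⁺ [He]2s².
The numbers (kJ/mol): Mg 7733, P 2914, C 4620.
Overall IE_3 order: P < C < Mg.

Mg, C, P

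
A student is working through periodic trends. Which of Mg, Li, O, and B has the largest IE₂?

Consider each +1 ion: Mg⁺ still has 1 valence electron; Li⁺ is the bare [He] core; O⁺ still has 5 valence electrons; B⁺ still has 2 valence electrons.
Breaking into a closed-shell core is much more expensive than removing a leftover valence electron — Li has the largest IE_2 here.
Valence configurations: Mg⁺ [Ne]3s¹, O⁺ [He]2s²2p³, B⁺ [He]2s².
Approximate IE_2 values (kJ/mol): Mg 1451, Li 7298, O 3388, B 2427.
Putting it together, IE_2: Mg < B < O < Li.

Li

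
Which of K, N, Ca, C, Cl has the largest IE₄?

After 3 electrons have been removed, what remains? K³⁺ is already 2 electrons into the core; N³⁺ still has 2 valence electrons; Ca³⁺ is already 1 electron into the core; C³⁺ still has 1 valence electron; Cl³⁺ still has 4 valence electrons.
Usually core removal costs more than valence removal, but here the competition is close: a tightly held n=2 valence electron can cost more to remove than an n=3 core electron, so the actual values have to decide it.
Valence configurations: N³⁺ [He]2s², C³⁺ [He]2s¹, Cl³⁺ [Ne]3s²3p².
Approximate IE_4 values (kJ/mol): K 5877, N 7475, Ca 6491, C 6223, Cl 5159.
Overall IE_4 order: Cl < K < C < Ca < N.

N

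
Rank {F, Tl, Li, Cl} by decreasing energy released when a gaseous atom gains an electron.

Cl, F, Li, Tl

Li is in period 2, group 1; F is in period 2, group 17; Cl is in period 3, group 17; Tl is in period 6, group 13.
EA tends to increase across a period and decrease down a group, though the pattern is less regular than for IE or radius.
These span different periods and groups, so the two trends combine.
Li > Tl: the two effects oppose for this pair; the down-group effect wins (60 vs 19 kJ/mol).
F > Li: both are in period 2; the period trend gives F the larger value.
Cl > F: this pair runs against the simple trend — see the exception note.
Note the exception: Cl has a higher electron affinity than F, contrary to the simple trend — F's small 2p subshell makes the incoming electron feel strong e⁻–e⁻ repulsion, so Cl actually releases more energy on gaining an electron.
Tabulated electron affinity (kJ/mol): Li 60, F 328, Cl 349, Tl 19.
So from highest to lowest: Cl > F > Li > Tl.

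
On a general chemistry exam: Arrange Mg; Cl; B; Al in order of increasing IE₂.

Mg < Al < Cl < B

The second ionization energy removes an electron from the +1 ion. For each element: Mg⁺ still has 1 valence electron; Cl⁺ still has 6 valence electrons; B⁺ still has 2 valence electrons; Al⁺ still has 2 valence electrons.
All are still removing valence electrons, so compare the +1 ions as you would atoms: IE_2 generally rises across a period (higher Z_eff) and falls down a group (larger shell), subject to the usual subshell exceptions.
Valence configurations: Mg⁺ [Ne]3s¹, Cl⁺ [Ne]3s²3p⁴, B⁺ [He]2s², Al⁺ [Ne]3s².
The numbers (kJ/mol): Mg 1451, Cl 2298, B 2427, Al 1817.
So the second ionization energies run Mg < Al < Cl < B.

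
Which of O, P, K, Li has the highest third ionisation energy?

Li

After 2 electrons have been removed, what remains? O²⁺ still has 4 valence electrons; P²⁺ still has 3 valence electrons; K²⁺ is already 1 electron into the core; Li²⁺ is already 1 electron into the core.
Usually core removal costs more than valence removal, but here the competition is close: a tightly held n=2 valence electron can cost more to remove than an n=3 core electron, so the actual values have to decide it.
Valence configurations: O²⁺ [He]2s²2p², P²⁺ [Ne]3s²3p¹.
The numbers (kJ/mol): O 5300, P 2914, K 4420, Li 11815.
Overall IE_3 order: P < K < O < Li.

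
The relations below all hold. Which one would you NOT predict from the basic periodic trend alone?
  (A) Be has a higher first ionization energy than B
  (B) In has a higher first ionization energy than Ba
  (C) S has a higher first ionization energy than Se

(A)

The general trend: first ionization energy increases across a period and decreases down a group.
(A) Be (period 2, group 2) vs B (period 2, group 13): the stated order contradicts the simple trend.
(B) In (period 5, group 13) vs Ba (period 6, group 2): the stated order agrees with the simple trend.
(C) S (period 3, group 16) vs Se (period 4, group 16): the stated order agrees with the simple trend.
The exception is (A): removing B's lone 2p electron is easier than breaking Be's filled 2s².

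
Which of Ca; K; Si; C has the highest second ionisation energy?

K

Consider each +1 ion: Ca⁺ still has 1 valence electron; K⁺ is the bare [Ar] core; Si⁺ still has 3 valence electrons; C⁺ still has 3 valence electrons.
Breaking into a closed-shell core is much more expensive than removing a leftover valence electron — K has the largest IE_2 here.
Valence configurations: Ca⁺ [Ar]4s¹, Si⁺ [Ne]3s²3p¹, C⁺ [He]2s²2p¹.
Tabulated IE_2 (kJ/mol): Ca 1145, K 3052, Si 1577, C 2353.
So the second ionization energies run Ca < Si < C < K.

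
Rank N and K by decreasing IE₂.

K > N

IE_2 is the cost of taking one more electron from the +1 cation: N⁺ still has 4 valence electrons; K⁺ is the bare [Ar] core.
Core electrons are held far more tightly than valence electrons, so K tops the IE_2 order.
The numbers (kJ/mol): N 2856, K 3052.
Overall IE_2 order: N < K.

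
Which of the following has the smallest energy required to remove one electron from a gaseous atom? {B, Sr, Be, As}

Sr

Be is in period 2, group 2; B is in period 2, group 13; As is in period 4, group 15; Sr is in period 5, group 2.
First ionization energy rises across a period (greater Z_eff holds electrons more tightly) and falls down a group (valence electrons are farther from the nucleus).
Neither a single period nor a single group — weigh both effects.
B > Sr: relative to Sr, both the across-period and down-group shifts push B's first ionization energy up.
Be > B: this pair runs against the simple trend — see the exception note.
As > Be: the two effects oppose for this pair; the across-period effect wins (947 vs 900 kJ/mol).
Note the exception: Be has a higher first ionization energy than B, contrary to the simple trend — removing B's lone 2p electron is easier than breaking Be's filled 2s².
Approximate values (kJ/mol): Be 900, B 801, As 947, Sr 550.
The smallest energy required to remove one electron from a gaseous atom among these belongs to Sr.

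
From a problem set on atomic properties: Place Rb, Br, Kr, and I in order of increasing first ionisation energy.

Rb < I < Br < Kr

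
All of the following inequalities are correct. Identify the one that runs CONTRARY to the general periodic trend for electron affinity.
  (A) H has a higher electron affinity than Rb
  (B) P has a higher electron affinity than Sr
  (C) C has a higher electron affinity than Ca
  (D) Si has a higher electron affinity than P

(D)

The general trend: electron affinity increases across a period and decreases down a group.
(A) H (period 1, group 1) vs Rb (period 5, group 1): the stated order agrees with the simple trend.
(B) P (period 3, group 15) vs Sr (period 5, group 2): the stated order agrees with the simple trend.
(C) C (period 2, group 14) vs Ca (period 4, group 2): the stated order agrees with the simple trend.
(D) Si (period 3, group 14) vs P (period 3, group 15): the stated order contradicts the simple trend.
The exception is (D): adding an electron to P's half-filled 3p³ is unfavourable, so Si (3p²) has the more exothermic EA.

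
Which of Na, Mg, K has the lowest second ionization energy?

Consider each +1 ion: Na⁺ is the bare [Ne] core; Mg⁺ still has 1 valence electron; K⁺ is the bare [Ar] core.
Pulling an electron out of a noble-gas core costs far more than removing a remaining valence electron, so K and Na sit at the high end of IE_2.
Approximate IE_2 values (kJ/mol): Na 4562, Mg 1451, K 3052.
So the second ionization energies run Mg < K < Na.

Mg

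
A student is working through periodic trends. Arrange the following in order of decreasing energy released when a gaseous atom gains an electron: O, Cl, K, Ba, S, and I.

Cl > I > S > O > K > Ba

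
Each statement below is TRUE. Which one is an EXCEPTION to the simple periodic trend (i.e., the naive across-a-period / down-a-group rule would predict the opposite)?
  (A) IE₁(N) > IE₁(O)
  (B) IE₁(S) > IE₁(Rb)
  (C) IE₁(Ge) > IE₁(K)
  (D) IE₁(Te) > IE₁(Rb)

The general trend: IE₁ increases across a period and decreases down a group.
(A) N (period 2, group 15) vs O (period 2, group 16): the stated order contradicts the simple trend.
(B) S (period 3, group 16) vs Rb (period 5, group 1): the stated order agrees with the simple trend.
(C) Ge (period 4, group 14) vs K (period 4, group 1): the stated order agrees with the simple trend.
(D) Te (period 5, group 16) vs Rb (period 5, group 1): the stated order agrees with the simple trend.
The exception is (A): pairing an electron in O's 2p⁴ costs repulsion energy, so O ionizes more easily than half-filled N (2p³).

(A)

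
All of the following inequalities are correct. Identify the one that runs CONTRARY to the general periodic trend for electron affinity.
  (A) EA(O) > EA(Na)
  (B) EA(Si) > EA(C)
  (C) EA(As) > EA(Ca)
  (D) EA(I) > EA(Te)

The general trend: electron affinity increases across a period and decreases down a group.
(A) O (period 2, group 16) vs Na (period 3, group 1): the stated order agrees with the simple trend.
(B) Si (period 3, group 14) vs C (period 2, group 14): the stated order contradicts the simple trend.
(C) As (period 4, group 15) vs Ca (period 4, group 2): the stated order agrees with the simple trend.
(D) I (period 5, group 17) vs Te (period 5, group 16): the stated order agrees with the simple trend.
The exception is (B): Si's larger, more diffuse 3p orbitals accept an added electron slightly more readily than C's compact 2p.

(B)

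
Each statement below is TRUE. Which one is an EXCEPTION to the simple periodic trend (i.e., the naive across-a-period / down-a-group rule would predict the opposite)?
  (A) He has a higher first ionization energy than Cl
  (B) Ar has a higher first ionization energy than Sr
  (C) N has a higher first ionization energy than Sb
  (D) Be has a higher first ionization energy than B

(D)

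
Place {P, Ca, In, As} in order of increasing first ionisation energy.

First ionization energy rises across a period (greater Z_eff holds electrons more tightly) and falls down a group (valence electrons are farther from the nucleus).
Here both period and group differ, so the two effects have to be weighed against each other.
Ca > In: period and group pull opposite ways; the down-group shift dominates (590 vs 558 kJ/mol).
As > Ca: both are in period 4; the period trend gives As the larger value.
P > As: P sits above As in group 15, so the down-group effect alone puts P higher.
Approximate values (kJ/mol): P 1012, Ca 590, As 947, In 558.
So from lowest to highest: In < Ca < As < P.

In, Ca, As, P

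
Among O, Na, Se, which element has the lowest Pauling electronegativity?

Na

Electronegativity increases across a period and decreases down a group, tracking effective nuclear charge and atomic size.
These span different periods and groups, so the two trends combine.
Se > Na: the two effects oppose for this pair; the across-period effect wins (2.55 vs 0.93).
O > Se: O sits above Se in group 16, so the down-group effect alone puts O higher.
Tabulated electronegativity (Pauling): O 3.44, Na 0.93, Se 2.55.
The lowest Pauling electronegativity among these belongs to Na.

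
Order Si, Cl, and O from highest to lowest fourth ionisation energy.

The fourth ionization energy removes an electron from the +3 ion. For each element: Si³⁺ still has 1 valence electron; Cl³⁺ still has 4 valence electrons; O³⁺ still has 3 valence electrons.
All are still removing valence electrons, so compare the +3 ions as you would atoms: IE_4 generally rises across a period (higher Z_eff) and falls down a group (larger shell), subject to the usual subshell exceptions.
Valence configurations: Si³⁺ [Ne]3s¹, Cl³⁺ [Ne]3s²3p², O³⁺ [He]2s²2p¹.
The numbers (kJ/mol): Si 4356, Cl 5159, O 7469.
Overall IE_4 order: Si < Cl < O.

O > Cl > Si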